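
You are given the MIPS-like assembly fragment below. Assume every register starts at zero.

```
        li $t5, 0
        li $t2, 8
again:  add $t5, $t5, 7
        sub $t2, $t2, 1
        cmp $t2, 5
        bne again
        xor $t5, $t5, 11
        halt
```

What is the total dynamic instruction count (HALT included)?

16

after li $t5, 0: $t5=0
after li $t2, 8: $t2=8
after add $t5, $t5, 7: $t5=0+7=7
after sub $t2, $t2, 1: $t2=8-1=7
cmp $t2, 5  (cmp 7,5)
bne again: taken
after add $t5, $t5, 7: $t5=7+7=14
after sub $t2, $t2, 1: $t2=7-1=6
cmp $t2, 5  (cmp 6,5)
bne again: taken
after add $t5, $t5, 7: $t5=14+7=21
after sub $t2, $t2, 1: $t2=6-1=5
cmp $t2, 5  (cmp 5,5)
bne again: not taken
after xor $t5, $t5, 11: $t5=21^11=30
halt.
Total executed instructions: 16.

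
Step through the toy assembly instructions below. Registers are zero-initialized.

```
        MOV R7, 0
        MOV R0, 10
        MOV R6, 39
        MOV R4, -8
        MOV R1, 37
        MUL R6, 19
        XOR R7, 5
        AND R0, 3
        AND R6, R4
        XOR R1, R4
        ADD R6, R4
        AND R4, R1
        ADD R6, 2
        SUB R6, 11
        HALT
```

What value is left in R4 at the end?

R7=0
R0=10
R6=39
R4=-8
R1=37
R6=39*19=741
R7=0^5=5
R0=10&3=2
R6=741&(-8)=736
R1=37^(-8)=-35
R6=736+(-8)=728
R4=(-8)&(-35)=-40
R6=728+2=730
R6=730-11=719
halt.

-40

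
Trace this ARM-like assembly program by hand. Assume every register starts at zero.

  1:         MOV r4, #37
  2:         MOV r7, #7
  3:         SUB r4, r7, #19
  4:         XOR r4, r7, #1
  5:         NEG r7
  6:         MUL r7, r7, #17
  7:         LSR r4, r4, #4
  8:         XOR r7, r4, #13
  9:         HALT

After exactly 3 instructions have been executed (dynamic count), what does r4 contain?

r4=37
r7=7
r4=7-19=-12
After step 3: r4 = -12.

-12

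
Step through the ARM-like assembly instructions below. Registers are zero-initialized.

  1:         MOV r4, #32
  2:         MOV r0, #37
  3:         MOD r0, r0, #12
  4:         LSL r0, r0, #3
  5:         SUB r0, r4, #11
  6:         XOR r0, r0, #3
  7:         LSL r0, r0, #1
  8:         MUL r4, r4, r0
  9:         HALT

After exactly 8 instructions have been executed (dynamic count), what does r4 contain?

1408

after MOV r4, #32: r4=32
after MOV r0, #37: r0=37
after MOD r0, r0, #12: r0=37%12=1
after LSL r0, r0, #3: r0=1<<3=8
after SUB r0, r4, #11: r0=32-11=21
after XOR r0, r0, #3: r0=21^3=22
after LSL r0, r0, #1: r0=22<<1=44
after MUL r4, r4, r0: r4=32*44=1408
After step 8: r4 = 1408.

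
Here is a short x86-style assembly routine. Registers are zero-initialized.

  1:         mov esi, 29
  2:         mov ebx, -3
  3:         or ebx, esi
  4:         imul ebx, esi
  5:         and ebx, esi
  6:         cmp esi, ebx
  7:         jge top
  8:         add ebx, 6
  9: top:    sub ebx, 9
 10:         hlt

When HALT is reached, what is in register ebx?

esi=29
ebx=-3
ebx=(-3)|29=-3
ebx=(-3)*29=-87
ebx=(-87)&29=9
cmp esi, ebx  (cmp 29,9)
jge top: taken
ebx=9-9=0
halt.

0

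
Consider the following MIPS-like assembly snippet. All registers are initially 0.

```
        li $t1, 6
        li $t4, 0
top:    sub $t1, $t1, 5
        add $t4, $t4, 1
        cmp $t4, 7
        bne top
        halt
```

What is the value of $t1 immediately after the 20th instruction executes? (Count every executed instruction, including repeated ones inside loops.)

li $t1, 6 → $t1=6
li $t4, 0 → $t4=0
sub $t1, $t1, 5 → $t1=6-5=1
add $t4, $t4, 1 → $t4=0+1=1
cmp $t4, 7  (cmp 1,7)
bne top: taken
sub $t1, $t1, 5 → $t1=1-5=-4
add $t4, $t4, 1 → $t4=1+1=2
cmp $t4, 7  (cmp 2,7)
bne top: taken
sub $t1, $t1, 5 → $t1=(-4)-5=-9
add $t4, $t4, 1 → $t4=2+1=3
cmp $t4, 7  (cmp 3,7)
bne top: taken
sub $t1, $t1, 5 → $t1=(-9)-5=-14
add $t4, $t4, 1 → $t4=3+1=4
cmp $t4, 7  (cmp 4,7)
bne top: taken
sub $t1, $t1, 5 → $t1=(-14)-5=-19
add $t4, $t4, 1 → $t4=4+1=5
After step 20: $t1 = -19.

-19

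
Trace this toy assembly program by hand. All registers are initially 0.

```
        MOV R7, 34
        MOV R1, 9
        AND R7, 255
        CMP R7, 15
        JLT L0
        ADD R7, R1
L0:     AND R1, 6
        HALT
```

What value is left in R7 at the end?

43

after MOV R7, 34: R7=34
after MOV R1, 9: R1=9
after AND R7, 255: R7=34&255=34
CMP R7, 15  (cmp 34,15)
JLT L0: not taken
after ADD R7, R1: R7=34+9=43
after AND R1, 6: R1=9&6=0
halt.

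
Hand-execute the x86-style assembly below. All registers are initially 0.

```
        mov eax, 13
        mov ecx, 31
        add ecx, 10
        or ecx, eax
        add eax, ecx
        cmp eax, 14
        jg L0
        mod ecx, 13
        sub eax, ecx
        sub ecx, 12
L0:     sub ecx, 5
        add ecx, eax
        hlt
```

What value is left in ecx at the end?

98

mov eax, 13 → eax=13
mov ecx, 31 → ecx=31
add ecx, 10 → ecx=31+10=41
or ecx, eax → ecx=41|13=45
add eax, ecx → eax=13+45=58
cmp eax, 14  (cmp 58,14)
jg L0: taken
sub ecx, 5 → ecx=45-5=40
add ecx, eax → ecx=40+58=98
halt.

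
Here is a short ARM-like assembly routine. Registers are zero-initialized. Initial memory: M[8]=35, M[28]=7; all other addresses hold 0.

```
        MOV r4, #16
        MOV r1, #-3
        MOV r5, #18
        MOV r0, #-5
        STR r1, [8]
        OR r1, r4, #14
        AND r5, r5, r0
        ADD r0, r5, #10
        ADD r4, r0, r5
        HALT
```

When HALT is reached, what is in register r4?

r4=16
r1=-3
r5=18
r0=-5
STR r1, [8] → M[8]=-3
r1=16|14=30
r5=18&(-5)=18
r0=18+10=28
r4=28+18=46
halt.

46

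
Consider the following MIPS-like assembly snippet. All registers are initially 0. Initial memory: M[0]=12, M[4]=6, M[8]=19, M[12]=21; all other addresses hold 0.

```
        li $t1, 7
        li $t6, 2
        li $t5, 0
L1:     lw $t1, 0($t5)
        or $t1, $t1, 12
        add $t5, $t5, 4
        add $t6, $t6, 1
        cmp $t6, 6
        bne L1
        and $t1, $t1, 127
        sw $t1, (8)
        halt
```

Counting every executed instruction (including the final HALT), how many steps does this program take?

li $t1, 7 → $t1=7
li $t6, 2 → $t6=2
li $t5, 0 → $t5=0
lw $t1, 0($t5) → $t1=M[0]=12
or $t1, $t1, 12 → $t1=12|12=12
add $t5, $t5, 4 → $t5=0+4=4
add $t6, $t6, 1 → $t6=2+1=3
cmp $t6, 6  (cmp 3,6)
bne L1: taken
lw $t1, 0($t5) → $t1=M[4]=6
or $t1, $t1, 12 → $t1=6|12=14
add $t5, $t5, 4 → $t5=4+4=8
add $t6, $t6, 1 → $t6=3+1=4
cmp $t6, 6  (cmp 4,6)
bne L1: taken
lw $t1, 0($t5) → $t1=M[8]=19
or $t1, $t1, 12 → $t1=19|12=31
add $t5, $t5, 4 → $t5=8+4=12
add $t6, $t6, 1 → $t6=4+1=5
cmp $t6, 6  (cmp 5,6)
bne L1: taken
lw $t1, 0($t5) → $t1=M[12]=21
or $t1, $t1, 12 → $t1=21|12=29
add $t5, $t5, 4 → $t5=12+4=16
add $t6, $t6, 1 → $t6=5+1=6
cmp $t6, 6  (cmp 6,6)
bne L1: not taken
and $t1, $t1, 127 → $t1=29&127=29
sw $t1, (8) → M[8]=29
halt.
Total executed instructions: 30.

30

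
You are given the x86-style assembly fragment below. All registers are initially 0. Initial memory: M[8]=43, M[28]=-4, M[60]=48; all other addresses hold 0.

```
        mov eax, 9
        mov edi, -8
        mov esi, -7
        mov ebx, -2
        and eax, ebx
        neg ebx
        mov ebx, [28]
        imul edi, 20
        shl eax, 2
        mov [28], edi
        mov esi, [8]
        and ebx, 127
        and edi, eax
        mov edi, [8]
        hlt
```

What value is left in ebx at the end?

124

after mov eax, 9: eax=9
after mov edi, -8: edi=-8
after mov esi, -7: esi=-7
after mov ebx, -2: ebx=-2
after and eax, ebx: eax=9&(-2)=8
after neg ebx: ebx=-(-2)=2
after mov ebx, [28]: ebx=M[28]=-4
after imul edi, 20: edi=(-8)*20=-160
after shl eax, 2: eax=8<<2=32
mov [28], edi → M[28]=-160
after mov esi, [8]: esi=M[8]=43
after and ebx, 127: ebx=(-4)&127=124
after and edi, eax: edi=(-160)&32=32
after mov edi, [8]: edi=M[8]=43
halt.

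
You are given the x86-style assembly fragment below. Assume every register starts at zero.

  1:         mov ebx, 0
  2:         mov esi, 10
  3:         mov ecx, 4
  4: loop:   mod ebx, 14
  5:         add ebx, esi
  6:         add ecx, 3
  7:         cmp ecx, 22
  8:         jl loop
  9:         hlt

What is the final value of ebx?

18

after mov ebx, 0: ebx=0
after mov esi, 10: esi=10
after mov ecx, 4: ecx=4
after mod ebx, 14: ebx=0%14=0
after add ebx, esi: ebx=0+10=10
after add ecx, 3: ecx=4+3=7
cmp ecx, 22  (cmp 7,22)
jl loop: taken
after mod ebx, 14: ebx=10%14=10
after add ebx, esi: ebx=10+10=20
after add ecx, 3: ecx=7+3=10
cmp ecx, 22  (cmp 10,22)
jl loop: taken
after mod ebx, 14: ebx=20%14=6
after add ebx, esi: ebx=6+10=16
after add ecx, 3: ecx=10+3=13
cmp ecx, 22  (cmp 13,22)
jl loop: taken
after mod ebx, 14: ebx=16%14=2
after add ebx, esi: ebx=2+10=12
after add ecx, 3: ecx=13+3=16
cmp ecx, 22  (cmp 16,22)
jl loop: taken
after mod ebx, 14: ebx=12%14=12
after add ebx, esi: ebx=12+10=22
after add ecx, 3: ecx=16+3=19
cmp ecx, 22  (cmp 19,22)
jl loop: taken
after mod ebx, 14: ebx=22%14=8
after add ebx, esi: ebx=8+10=18
after add ecx, 3: ecx=19+3=22
cmp ecx, 22  (cmp 22,22)
jl loop: not taken
halt.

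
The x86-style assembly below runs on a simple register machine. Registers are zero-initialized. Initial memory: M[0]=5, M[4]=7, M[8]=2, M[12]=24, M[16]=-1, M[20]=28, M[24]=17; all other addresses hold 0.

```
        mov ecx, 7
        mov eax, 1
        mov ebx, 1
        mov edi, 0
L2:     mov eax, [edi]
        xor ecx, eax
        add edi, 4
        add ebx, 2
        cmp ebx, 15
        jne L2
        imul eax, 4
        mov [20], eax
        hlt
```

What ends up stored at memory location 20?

68

ecx=7
eax=1
ebx=1
edi=0
eax=M[0]=5
ecx=7^5=2
edi=0+4=4
ebx=1+2=3
cmp ebx, 15  (cmp 3,15)
jne L2: taken
eax=M[4]=7
ecx=2^7=5
edi=4+4=8
ebx=3+2=5
cmp ebx, 15  (cmp 5,15)
jne L2: taken
eax=M[8]=2
ecx=5^2=7
edi=8+4=12
ebx=5+2=7
cmp ebx, 15  (cmp 7,15)
jne L2: taken
eax=M[12]=24
ecx=7^24=31
edi=12+4=16
ebx=7+2=9
cmp ebx, 15  (cmp 9,15)
jne L2: taken
eax=M[16]=-1
ecx=31^(-1)=-32
edi=16+4=20
ebx=9+2=11
cmp ebx, 15  (cmp 11,15)
jne L2: taken
eax=M[20]=28
ecx=(-32)^28=-4
edi=20+4=24
ebx=11+2=13
cmp ebx, 15  (cmp 13,15)
jne L2: taken
eax=M[24]=17
ecx=(-4)^17=-19
edi=24+4=28
ebx=13+2=15
cmp ebx, 15  (cmp 15,15)
jne L2: not taken
eax=17*4=68
mov [20], eax → M[20]=68
halt.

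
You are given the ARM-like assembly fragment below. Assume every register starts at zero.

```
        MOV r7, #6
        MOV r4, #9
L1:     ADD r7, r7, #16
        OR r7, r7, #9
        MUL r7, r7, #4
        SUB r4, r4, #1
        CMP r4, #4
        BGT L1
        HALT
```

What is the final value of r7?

r7=6
r4=9
r7=6+16=22
r7=22|9=31
r7=31*4=124
r4=9-1=8
CMP r4, #4  (cmp 8,4)
BGT L1: taken
r7=124+16=140
r7=140|9=141
r7=141*4=564
r4=8-1=7
CMP r4, #4  (cmp 7,4)
BGT L1: taken
r7=564+16=580
r7=580|9=589
r7=589*4=2356
r4=7-1=6
CMP r4, #4  (cmp 6,4)
BGT L1: taken
r7=2356+16=2372
r7=2372|9=2381
r7=2381*4=9524
r4=6-1=5
CMP r4, #4  (cmp 5,4)
BGT L1: taken
r7=9524+16=9540
r7=9540|9=9549
r7=9549*4=38196
r4=5-1=4
CMP r4, #4  (cmp 4,4)
BGT L1: not taken
halt.

38196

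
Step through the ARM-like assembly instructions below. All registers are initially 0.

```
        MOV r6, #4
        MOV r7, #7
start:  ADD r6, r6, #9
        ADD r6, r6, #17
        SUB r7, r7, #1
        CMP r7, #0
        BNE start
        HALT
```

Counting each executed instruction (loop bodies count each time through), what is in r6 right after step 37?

186

MOV r6, #4 → r6=4
MOV r7, #7 → r7=7
ADD r6, r6, #9 → r6=4+9=13
ADD r6, r6, #17 → r6=13+17=30
SUB r7, r7, #1 → r7=7-1=6
CMP r7, #0  (cmp 6,0)
BNE start: taken
ADD r6, r6, #9 → r6=30+9=39
ADD r6, r6, #17 → r6=39+17=56
SUB r7, r7, #1 → r7=6-1=5
CMP r7, #0  (cmp 5,0)
BNE start: taken
ADD r6, r6, #9 → r6=56+9=65
ADD r6, r6, #17 → r6=65+17=82
SUB r7, r7, #1 → r7=5-1=4
CMP r7, #0  (cmp 4,0)
BNE start: taken
ADD r6, r6, #9 → r6=82+9=91
ADD r6, r6, #17 → r6=91+17=108
SUB r7, r7, #1 → r7=4-1=3
CMP r7, #0  (cmp 3,0)
BNE start: taken
ADD r6, r6, #9 → r6=108+9=117
ADD r6, r6, #17 → r6=117+17=134
SUB r7, r7, #1 → r7=3-1=2
CMP r7, #0  (cmp 2,0)
BNE start: taken
ADD r6, r6, #9 → r6=134+9=143
ADD r6, r6, #17 → r6=143+17=160
SUB r7, r7, #1 → r7=2-1=1
CMP r7, #0  (cmp 1,0)
BNE start: taken
ADD r6, r6, #9 → r6=160+9=169
ADD r6, r6, #17 → r6=169+17=186
SUB r7, r7, #1 → r7=1-1=0
CMP r7, #0  (cmp 0,0)
BNE start: not taken
After step 37: r6 = 186.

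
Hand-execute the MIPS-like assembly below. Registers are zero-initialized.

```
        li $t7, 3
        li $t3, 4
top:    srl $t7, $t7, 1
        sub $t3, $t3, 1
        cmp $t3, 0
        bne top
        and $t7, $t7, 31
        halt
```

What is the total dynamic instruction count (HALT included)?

20

$t7=3
$t3=4
$t7=3>>1=1
$t3=4-1=3
cmp $t3, 0  (cmp 3,0)
bne top: taken
$t7=1>>1=0
$t3=3-1=2
cmp $t3, 0  (cmp 2,0)
bne top: taken
$t7=0>>1=0
$t3=2-1=1
cmp $t3, 0  (cmp 1,0)
bne top: taken
$t7=0>>1=0
$t3=1-1=0
cmp $t3, 0  (cmp 0,0)
bne top: not taken
$t7=0&31=0
halt.
Total executed instructions: 20.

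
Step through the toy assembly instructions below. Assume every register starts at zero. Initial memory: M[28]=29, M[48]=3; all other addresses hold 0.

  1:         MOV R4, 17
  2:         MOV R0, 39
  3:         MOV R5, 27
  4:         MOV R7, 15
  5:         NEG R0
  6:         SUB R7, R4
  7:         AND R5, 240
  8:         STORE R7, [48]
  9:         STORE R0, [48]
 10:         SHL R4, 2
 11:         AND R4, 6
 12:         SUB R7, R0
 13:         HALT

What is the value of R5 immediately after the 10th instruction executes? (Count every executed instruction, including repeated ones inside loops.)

after MOV R4, 17: R4=17
after MOV R0, 39: R0=39
after MOV R5, 27: R5=27
after MOV R7, 15: R7=15
after NEG R0: R0=-(39)=-39
after SUB R7, R4: R7=15-17=-2
after AND R5, 240: R5=27&240=16
STORE R7, [48] → M[48]=-2
STORE R0, [48] → M[48]=-39
after SHL R4, 2: R4=17<<2=68
After step 10: R5 = 16.

16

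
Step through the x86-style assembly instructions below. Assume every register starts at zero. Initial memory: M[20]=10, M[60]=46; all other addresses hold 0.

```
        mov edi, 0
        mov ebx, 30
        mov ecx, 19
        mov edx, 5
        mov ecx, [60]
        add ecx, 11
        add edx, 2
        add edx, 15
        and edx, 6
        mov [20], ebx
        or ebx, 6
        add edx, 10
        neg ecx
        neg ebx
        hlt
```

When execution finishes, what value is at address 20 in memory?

mov edi, 0 → edi=0
mov ebx, 30 → ebx=30
mov ecx, 19 → ecx=19
mov edx, 5 → edx=5
mov ecx, [60] → ecx=M[60]=46
add ecx, 11 → ecx=46+11=57
add edx, 2 → edx=5+2=7
add edx, 15 → edx=7+15=22
and edx, 6 → edx=22&6=6
mov [20], ebx → M[20]=30
or ebx, 6 → ebx=30|6=30
add edx, 10 → edx=6+10=16
neg ecx → ecx=-(57)=-57
neg ebx → ebx=-(30)=-30
halt.

30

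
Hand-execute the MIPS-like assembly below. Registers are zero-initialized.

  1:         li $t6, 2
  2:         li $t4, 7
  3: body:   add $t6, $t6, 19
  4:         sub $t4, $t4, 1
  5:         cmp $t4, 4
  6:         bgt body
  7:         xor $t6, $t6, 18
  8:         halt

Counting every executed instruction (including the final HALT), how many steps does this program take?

li $t6, 2 → $t6=2
li $t4, 7 → $t4=7
add $t6, $t6, 19 → $t6=2+19=21
sub $t4, $t4, 1 → $t4=7-1=6
cmp $t4, 4  (cmp 6,4)
bgt body: taken
add $t6, $t6, 19 → $t6=21+19=40
sub $t4, $t4, 1 → $t4=6-1=5
cmp $t4, 4  (cmp 5,4)
bgt body: taken
add $t6, $t6, 19 → $t6=40+19=59
sub $t4, $t4, 1 → $t4=5-1=4
cmp $t4, 4  (cmp 4,4)
bgt body: not taken
xor $t6, $t6, 18 → $t6=59^18=41
halt.
Total executed instructions: 16.

16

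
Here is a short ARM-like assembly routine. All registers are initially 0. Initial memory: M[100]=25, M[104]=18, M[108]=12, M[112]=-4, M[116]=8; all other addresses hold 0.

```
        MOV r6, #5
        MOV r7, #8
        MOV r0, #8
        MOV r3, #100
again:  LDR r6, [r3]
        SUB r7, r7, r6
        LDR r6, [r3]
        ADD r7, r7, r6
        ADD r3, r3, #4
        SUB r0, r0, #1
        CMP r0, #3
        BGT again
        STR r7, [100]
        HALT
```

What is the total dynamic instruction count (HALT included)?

46

after MOV r6, #5: r6=5
after MOV r7, #8: r7=8
after MOV r0, #8: r0=8
after MOV r3, #100: r3=100
after LDR r6, [r3]: r6=M[100]=25
after SUB r7, r7, r6: r7=8-25=-17
after LDR r6, [r3]: r6=M[100]=25
after ADD r7, r7, r6: r7=(-17)+25=8
after ADD r3, r3, #4: r3=100+4=104
after SUB r0, r0, #1: r0=8-1=7
CMP r0, #3  (cmp 7,3)
BGT again: taken
after LDR r6, [r3]: r6=M[104]=18
after SUB r7, r7, r6: r7=8-18=-10
after LDR r6, [r3]: r6=M[104]=18
after ADD r7, r7, r6: r7=(-10)+18=8
after ADD r3, r3, #4: r3=104+4=108
after SUB r0, r0, #1: r0=7-1=6
CMP r0, #3  (cmp 6,3)
BGT again: taken
after LDR r6, [r3]: r6=M[108]=12
after SUB r7, r7, r6: r7=8-12=-4
after LDR r6, [r3]: r6=M[108]=12
after ADD r7, r7, r6: r7=(-4)+12=8
after ADD r3, r3, #4: r3=108+4=112
after SUB r0, r0, #1: r0=6-1=5
CMP r0, #3  (cmp 5,3)
BGT again: taken
after LDR r6, [r3]: r6=M[112]=-4
after SUB r7, r7, r6: r7=8-(-4)=12
after LDR r6, [r3]: r6=M[112]=-4
after ADD r7, r7, r6: r7=12+(-4)=8
after ADD r3, r3, #4: r3=112+4=116
after SUB r0, r0, #1: r0=5-1=4
CMP r0, #3  (cmp 4,3)
BGT again: taken
after LDR r6, [r3]: r6=M[116]=8
after SUB r7, r7, r6: r7=8-8=0
after LDR r6, [r3]: r6=M[116]=8
after ADD r7, r7, r6: r7=0+8=8
after ADD r3, r3, #4: r3=116+4=120
after SUB r0, r0, #1: r0=4-1=3
CMP r0, #3  (cmp 3,3)
BGT again: not taken
STR r7, [100] → M[100]=8
halt.
Total executed instructions: 46.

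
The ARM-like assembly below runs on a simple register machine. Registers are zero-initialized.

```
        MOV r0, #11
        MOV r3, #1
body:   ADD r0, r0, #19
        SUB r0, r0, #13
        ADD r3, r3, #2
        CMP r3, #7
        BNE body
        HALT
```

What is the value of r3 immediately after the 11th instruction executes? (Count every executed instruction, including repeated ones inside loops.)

r0=11
r3=1
r0=11+19=30
r0=30-13=17
r3=1+2=3
CMP r3, #7  (cmp 3,7)
BNE body: taken
r0=17+19=36
r0=36-13=23
r3=3+2=5
CMP r3, #7  (cmp 5,7)
After step 11: r3 = 5.

5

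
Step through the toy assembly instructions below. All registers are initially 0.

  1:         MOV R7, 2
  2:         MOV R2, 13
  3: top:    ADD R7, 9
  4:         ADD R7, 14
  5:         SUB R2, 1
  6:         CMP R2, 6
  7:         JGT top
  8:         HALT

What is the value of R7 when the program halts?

163

after MOV R7, 2: R7=2
after MOV R2, 13: R2=13
after ADD R7, 9: R7=2+9=11
after ADD R7, 14: R7=11+14=25
after SUB R2, 1: R2=13-1=12
CMP R2, 6  (cmp 12,6)
JGT top: taken
after ADD R7, 9: R7=25+9=34
after ADD R7, 14: R7=34+14=48
after SUB R2, 1: R2=12-1=11
CMP R2, 6  (cmp 11,6)
JGT top: taken
after ADD R7, 9: R7=48+9=57
after ADD R7, 14: R7=57+14=71
after SUB R2, 1: R2=11-1=10
CMP R2, 6  (cmp 10,6)
JGT top: taken
after ADD R7, 9: R7=71+9=80
after ADD R7, 14: R7=80+14=94
after SUB R2, 1: R2=10-1=9
CMP R2, 6  (cmp 9,6)
JGT top: taken
after ADD R7, 9: R7=94+9=103
after ADD R7, 14: R7=103+14=117
after SUB R2, 1: R2=9-1=8
CMP R2, 6  (cmp 8,6)
JGT top: taken
after ADD R7, 9: R7=117+9=126
after ADD R7, 14: R7=126+14=140
after SUB R2, 1: R2=8-1=7
CMP R2, 6  (cmp 7,6)
JGT top: taken
after ADD R7, 9: R7=140+9=149
after ADD R7, 14: R7=149+14=163
after SUB R2, 1: R2=7-1=6
CMP R2, 6  (cmp 6,6)
JGT top: not taken
halt.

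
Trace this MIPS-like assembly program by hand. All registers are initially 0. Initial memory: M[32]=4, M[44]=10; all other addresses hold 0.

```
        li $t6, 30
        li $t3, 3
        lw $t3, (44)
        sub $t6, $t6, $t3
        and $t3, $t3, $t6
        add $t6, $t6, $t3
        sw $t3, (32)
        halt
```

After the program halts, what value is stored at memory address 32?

0

li $t6, 30 → $t6=30
li $t3, 3 → $t3=3
lw $t3, (44) → $t3=M[44]=10
sub $t6, $t6, $t3 → $t6=30-10=20
and $t3, $t3, $t6 → $t3=10&20=0
add $t6, $t6, $t3 → $t6=20+0=20
sw $t3, (32) → M[32]=0
halt.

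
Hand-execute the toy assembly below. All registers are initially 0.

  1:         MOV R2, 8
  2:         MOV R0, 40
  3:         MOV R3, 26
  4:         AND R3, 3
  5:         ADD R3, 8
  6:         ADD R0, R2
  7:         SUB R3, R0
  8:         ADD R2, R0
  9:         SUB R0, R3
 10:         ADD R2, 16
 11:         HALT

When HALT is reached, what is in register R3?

after MOV R2, 8: R2=8
after MOV R0, 40: R0=40
after MOV R3, 26: R3=26
after AND R3, 3: R3=26&3=2
after ADD R3, 8: R3=2+8=10
after ADD R0, R2: R0=40+8=48
after SUB R3, R0: R3=10-48=-38
after ADD R2, R0: R2=8+48=56
after SUB R0, R3: R0=48-(-38)=86
after ADD R2, 16: R2=56+16=72
halt.

-38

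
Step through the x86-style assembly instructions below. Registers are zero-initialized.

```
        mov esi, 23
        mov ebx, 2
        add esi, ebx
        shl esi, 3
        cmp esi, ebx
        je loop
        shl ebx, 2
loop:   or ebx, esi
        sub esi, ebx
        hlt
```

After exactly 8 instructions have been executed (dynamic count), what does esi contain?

mov esi, 23 → esi=23
mov ebx, 2 → ebx=2
add esi, ebx → esi=23+2=25
shl esi, 3 → esi=25<<3=200
cmp esi, ebx  (cmp 200,2)
je loop: not taken
shl ebx, 2 → ebx=2<<2=8
or ebx, esi → ebx=8|200=200
After step 8: esi = 200.

200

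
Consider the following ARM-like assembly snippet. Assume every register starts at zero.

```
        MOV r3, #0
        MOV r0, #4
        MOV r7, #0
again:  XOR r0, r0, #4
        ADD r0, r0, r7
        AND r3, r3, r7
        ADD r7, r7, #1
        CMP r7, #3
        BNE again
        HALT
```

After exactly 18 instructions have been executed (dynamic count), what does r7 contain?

2

MOV r3, #0 → r3=0
MOV r0, #4 → r0=4
MOV r7, #0 → r7=0
XOR r0, r0, #4 → r0=4^4=0
ADD r0, r0, r7 → r0=0+0=0
AND r3, r3, r7 → r3=0&0=0
ADD r7, r7, #1 → r7=0+1=1
CMP r7, #3  (cmp 1,3)
BNE again: taken
XOR r0, r0, #4 → r0=0^4=4
ADD r0, r0, r7 → r0=4+1=5
AND r3, r3, r7 → r3=0&1=0
ADD r7, r7, #1 → r7=1+1=2
CMP r7, #3  (cmp 2,3)
BNE again: taken
XOR r0, r0, #4 → r0=5^4=1
ADD r0, r0, r7 → r0=1+2=3
AND r3, r3, r7 → r3=0&2=0
After step 18: r7 = 2.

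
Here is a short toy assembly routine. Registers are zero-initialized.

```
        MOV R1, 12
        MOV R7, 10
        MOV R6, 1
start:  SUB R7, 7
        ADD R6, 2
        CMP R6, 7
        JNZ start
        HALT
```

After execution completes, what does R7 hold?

-11

R1=12
R7=10
R6=1
R7=10-7=3
R6=1+2=3
CMP R6, 7  (cmp 3,7)
JNZ start: taken
R7=3-7=-4
R6=3+2=5
CMP R6, 7  (cmp 5,7)
JNZ start: taken
R7=(-4)-7=-11
R6=5+2=7
CMP R6, 7  (cmp 7,7)
JNZ start: not taken
halt.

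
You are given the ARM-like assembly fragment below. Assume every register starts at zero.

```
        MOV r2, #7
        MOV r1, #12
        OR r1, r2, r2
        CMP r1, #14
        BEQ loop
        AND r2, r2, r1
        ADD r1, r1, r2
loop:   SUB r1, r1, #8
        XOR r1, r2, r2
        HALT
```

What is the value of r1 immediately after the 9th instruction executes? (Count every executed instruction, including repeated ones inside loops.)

0

MOV r2, #7 → r2=7
MOV r1, #12 → r1=12
OR r1, r2, r2 → r1=7|7=7
CMP r1, #14  (cmp 7,14)
BEQ loop: not taken
AND r2, r2, r1 → r2=7&7=7
ADD r1, r1, r2 → r1=7+7=14
SUB r1, r1, #8 → r1=14-8=6
XOR r1, r2, r2 → r1=7^7=0
After step 9: r1 = 0.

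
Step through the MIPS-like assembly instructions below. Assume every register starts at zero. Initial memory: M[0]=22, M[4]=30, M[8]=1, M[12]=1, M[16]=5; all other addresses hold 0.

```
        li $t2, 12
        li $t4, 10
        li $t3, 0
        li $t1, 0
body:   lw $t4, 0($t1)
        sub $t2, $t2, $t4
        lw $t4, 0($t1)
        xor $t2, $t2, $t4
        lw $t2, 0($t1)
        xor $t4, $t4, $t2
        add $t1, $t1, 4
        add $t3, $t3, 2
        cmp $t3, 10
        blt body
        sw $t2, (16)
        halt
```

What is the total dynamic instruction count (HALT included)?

56

after li $t2, 12: $t2=12
after li $t4, 10: $t4=10
after li $t3, 0: $t3=0
after li $t1, 0: $t1=0
after lw $t4, 0($t1): $t4=M[0]=22
after sub $t2, $t2, $t4: $t2=12-22=-10
after lw $t4, 0($t1): $t4=M[0]=22
after xor $t2, $t2, $t4: $t2=(-10)^22=-32
after lw $t2, 0($t1): $t2=M[0]=22
after xor $t4, $t4, $t2: $t4=22^22=0
after add $t1, $t1, 4: $t1=0+4=4
after add $t3, $t3, 2: $t3=0+2=2
cmp $t3, 10  (cmp 2,10)
blt body: taken
after lw $t4, 0($t1): $t4=M[4]=30
after sub $t2, $t2, $t4: $t2=22-30=-8
after lw $t4, 0($t1): $t4=M[4]=30
after xor $t2, $t2, $t4: $t2=(-8)^30=-26
after lw $t2, 0($t1): $t2=M[4]=30
after xor $t4, $t4, $t2: $t4=30^30=0
after add $t1, $t1, 4: $t1=4+4=8
after add $t3, $t3, 2: $t3=2+2=4
cmp $t3, 10  (cmp 4,10)
blt body: taken
after lw $t4, 0($t1): $t4=M[8]=1
after sub $t2, $t2, $t4: $t2=30-1=29
after lw $t4, 0($t1): $t4=M[8]=1
after xor $t2, $t2, $t4: $t2=29^1=28
after lw $t2, 0($t1): $t2=M[8]=1
after xor $t4, $t4, $t2: $t4=1^1=0
after add $t1, $t1, 4: $t1=8+4=12
after add $t3, $t3, 2: $t3=4+2=6
cmp $t3, 10  (cmp 6,10)
blt body: taken
after lw $t4, 0($t1): $t4=M[12]=1
after sub $t2, $t2, $t4: $t2=1-1=0
after lw $t4, 0($t1): $t4=M[12]=1
after xor $t2, $t2, $t4: $t2=0^1=1
after lw $t2, 0($t1): $t2=M[12]=1
after xor $t4, $t4, $t2: $t4=1^1=0
after add $t1, $t1, 4: $t1=12+4=16
after add $t3, $t3, 2: $t3=6+2=8
cmp $t3, 10  (cmp 8,10)
blt body: taken
after lw $t4, 0($t1): $t4=M[16]=5
after sub $t2, $t2, $t4: $t2=1-5=-4
after lw $t4, 0($t1): $t4=M[16]=5
after xor $t2, $t2, $t4: $t2=(-4)^5=-7
after lw $t2, 0($t1): $t2=M[16]=5
after xor $t4, $t4, $t2: $t4=5^5=0
after add $t1, $t1, 4: $t1=16+4=20
after add $t3, $t3, 2: $t3=8+2=10
cmp $t3, 10  (cmp 10,10)
blt body: not taken
sw $t2, (16) → M[16]=5
halt.
Total executed instructions: 56.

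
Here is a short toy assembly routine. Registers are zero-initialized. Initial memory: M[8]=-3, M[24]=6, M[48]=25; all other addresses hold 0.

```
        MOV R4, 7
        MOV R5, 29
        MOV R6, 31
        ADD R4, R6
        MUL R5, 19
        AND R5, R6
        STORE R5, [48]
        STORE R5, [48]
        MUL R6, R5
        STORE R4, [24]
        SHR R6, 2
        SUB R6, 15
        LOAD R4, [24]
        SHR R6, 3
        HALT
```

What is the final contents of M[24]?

R4=7
R5=29
R6=31
R4=7+31=38
R5=29*19=551
R5=551&31=7
STORE R5, [48] → M[48]=7
STORE R5, [48] → M[48]=7
R6=31*7=217
STORE R4, [24] → M[24]=38
R6=217>>2=54
R6=54-15=39
R4=M[24]=38
R6=39>>3=4
halt.

38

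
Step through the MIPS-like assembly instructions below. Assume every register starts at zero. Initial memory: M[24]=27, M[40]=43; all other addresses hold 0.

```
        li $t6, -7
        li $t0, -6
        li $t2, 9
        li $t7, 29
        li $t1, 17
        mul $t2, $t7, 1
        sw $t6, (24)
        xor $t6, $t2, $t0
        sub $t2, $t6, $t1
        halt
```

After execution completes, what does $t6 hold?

$t6=-7
$t0=-6
$t2=9
$t7=29
$t1=17
$t2=29*1=29
sw $t6, (24) → M[24]=-7
$t6=29^(-6)=-25
$t2=(-25)-17=-42
halt.

-25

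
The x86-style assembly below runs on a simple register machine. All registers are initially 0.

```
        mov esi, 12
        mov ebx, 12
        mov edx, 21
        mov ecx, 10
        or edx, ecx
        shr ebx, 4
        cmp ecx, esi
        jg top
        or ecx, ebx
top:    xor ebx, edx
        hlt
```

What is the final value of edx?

esi=12
ebx=12
edx=21
ecx=10
edx=21|10=31
ebx=12>>4=0
cmp ecx, esi  (cmp 10,12)
jg top: not taken
ecx=10|0=10
ebx=0^31=31
halt.

31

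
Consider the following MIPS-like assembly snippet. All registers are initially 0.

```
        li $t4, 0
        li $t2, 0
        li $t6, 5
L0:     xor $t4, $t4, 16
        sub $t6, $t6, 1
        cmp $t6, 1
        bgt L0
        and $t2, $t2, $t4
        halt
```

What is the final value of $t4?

li $t4, 0 → $t4=0
li $t2, 0 → $t2=0
li $t6, 5 → $t6=5
xor $t4, $t4, 16 → $t4=0^16=16
sub $t6, $t6, 1 → $t6=5-1=4
cmp $t6, 1  (cmp 4,1)
bgt L0: taken
xor $t4, $t4, 16 → $t4=16^16=0
sub $t6, $t6, 1 → $t6=4-1=3
cmp $t6, 1  (cmp 3,1)
bgt L0: taken
xor $t4, $t4, 16 → $t4=0^16=16
sub $t6, $t6, 1 → $t6=3-1=2
cmp $t6, 1  (cmp 2,1)
bgt L0: taken
xor $t4, $t4, 16 → $t4=16^16=0
sub $t6, $t6, 1 → $t6=2-1=1
cmp $t6, 1  (cmp 1,1)
bgt L0: not taken
and $t2, $t2, $t4 → $t2=0&0=0
halt.

0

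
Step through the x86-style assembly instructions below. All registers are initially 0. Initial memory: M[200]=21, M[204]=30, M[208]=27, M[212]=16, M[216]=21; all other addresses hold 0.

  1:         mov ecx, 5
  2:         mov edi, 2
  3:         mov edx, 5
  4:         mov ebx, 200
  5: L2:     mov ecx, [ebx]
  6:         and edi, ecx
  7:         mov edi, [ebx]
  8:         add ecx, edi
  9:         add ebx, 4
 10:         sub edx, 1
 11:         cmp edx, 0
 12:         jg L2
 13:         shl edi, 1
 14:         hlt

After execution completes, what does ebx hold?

ecx=5
edi=2
edx=5
ebx=200
ecx=M[200]=21
edi=2&21=0
edi=M[200]=21
ecx=21+21=42
ebx=200+4=204
edx=5-1=4
cmp edx, 0  (cmp 4,0)
jg L2: taken
ecx=M[204]=30
edi=21&30=20
edi=M[204]=30
ecx=30+30=60
ebx=204+4=208
edx=4-1=3
cmp edx, 0  (cmp 3,0)
jg L2: taken
ecx=M[208]=27
edi=30&27=26
edi=M[208]=27
ecx=27+27=54
ebx=208+4=212
edx=3-1=2
cmp edx, 0  (cmp 2,0)
jg L2: taken
ecx=M[212]=16
edi=27&16=16
edi=M[212]=16
ecx=16+16=32
ebx=212+4=216
edx=2-1=1
cmp edx, 0  (cmp 1,0)
jg L2: taken
ecx=M[216]=21
edi=16&21=16
edi=M[216]=21
ecx=21+21=42
ebx=216+4=220
edx=1-1=0
cmp edx, 0  (cmp 0,0)
jg L2: not taken
edi=21<<1=42
halt.

220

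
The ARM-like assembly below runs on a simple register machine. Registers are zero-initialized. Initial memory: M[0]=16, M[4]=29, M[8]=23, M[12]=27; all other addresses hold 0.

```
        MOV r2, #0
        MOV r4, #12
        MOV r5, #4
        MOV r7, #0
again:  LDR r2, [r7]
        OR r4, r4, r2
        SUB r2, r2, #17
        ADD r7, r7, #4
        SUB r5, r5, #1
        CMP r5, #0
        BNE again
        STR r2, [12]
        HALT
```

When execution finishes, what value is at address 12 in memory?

10

MOV r2, #0 → r2=0
MOV r4, #12 → r4=12
MOV r5, #4 → r5=4
MOV r7, #0 → r7=0
LDR r2, [r7] → r2=M[0]=16
OR r4, r4, r2 → r4=12|16=28
SUB r2, r2, #17 → r2=16-17=-1
ADD r7, r7, #4 → r7=0+4=4
SUB r5, r5, #1 → r5=4-1=3
CMP r5, #0  (cmp 3,0)
BNE again: taken
LDR r2, [r7] → r2=M[4]=29
OR r4, r4, r2 → r4=28|29=29
SUB r2, r2, #17 → r2=29-17=12
ADD r7, r7, #4 → r7=4+4=8
SUB r5, r5, #1 → r5=3-1=2
CMP r5, #0  (cmp 2,0)
BNE again: taken
LDR r2, [r7] → r2=M[8]=23
OR r4, r4, r2 → r4=29|23=31
SUB r2, r2, #17 → r2=23-17=6
ADD r7, r7, #4 → r7=8+4=12
SUB r5, r5, #1 → r5=2-1=1
CMP r5, #0  (cmp 1,0)
BNE again: taken
LDR r2, [r7] → r2=M[12]=27
OR r4, r4, r2 → r4=31|27=31
SUB r2, r2, #17 → r2=27-17=10
ADD r7, r7, #4 → r7=12+4=16
SUB r5, r5, #1 → r5=1-1=0
CMP r5, #0  (cmp 0,0)
BNE again: not taken
STR r2, [12] → M[12]=10
halt.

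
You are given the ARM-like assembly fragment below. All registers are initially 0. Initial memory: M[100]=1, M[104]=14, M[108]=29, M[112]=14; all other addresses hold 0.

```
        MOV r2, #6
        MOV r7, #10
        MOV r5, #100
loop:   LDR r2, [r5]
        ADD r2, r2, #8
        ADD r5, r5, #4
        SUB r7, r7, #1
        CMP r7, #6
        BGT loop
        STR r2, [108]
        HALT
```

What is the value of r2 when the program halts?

after MOV r2, #6: r2=6
after MOV r7, #10: r7=10
after MOV r5, #100: r5=100
after LDR r2, [r5]: r2=M[100]=1
after ADD r2, r2, #8: r2=1+8=9
after ADD r5, r5, #4: r5=100+4=104
after SUB r7, r7, #1: r7=10-1=9
CMP r7, #6  (cmp 9,6)
BGT loop: taken
after LDR r2, [r5]: r2=M[104]=14
after ADD r2, r2, #8: r2=14+8=22
after ADD r5, r5, #4: r5=104+4=108
after SUB r7, r7, #1: r7=9-1=8
CMP r7, #6  (cmp 8,6)
BGT loop: taken
after LDR r2, [r5]: r2=M[108]=29
after ADD r2, r2, #8: r2=29+8=37
after ADD r5, r5, #4: r5=108+4=112
after SUB r7, r7, #1: r7=8-1=7
CMP r7, #6  (cmp 7,6)
BGT loop: taken
after LDR r2, [r5]: r2=M[112]=14
after ADD r2, r2, #8: r2=14+8=22
after ADD r5, r5, #4: r5=112+4=116
after SUB r7, r7, #1: r7=7-1=6
CMP r7, #6  (cmp 6,6)
BGT loop: not taken
STR r2, [108] → M[108]=22
halt.

22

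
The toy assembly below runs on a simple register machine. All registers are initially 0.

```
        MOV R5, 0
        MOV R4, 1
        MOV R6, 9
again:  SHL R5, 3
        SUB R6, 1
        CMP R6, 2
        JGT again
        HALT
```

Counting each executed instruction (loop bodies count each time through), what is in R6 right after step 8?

8

after MOV R5, 0: R5=0
after MOV R4, 1: R4=1
after MOV R6, 9: R6=9
after SHL R5, 3: R5=0<<3=0
after SUB R6, 1: R6=9-1=8
CMP R6, 2  (cmp 8,2)
JGT again: taken
after SHL R5, 3: R5=0<<3=0
After step 8: R6 = 8.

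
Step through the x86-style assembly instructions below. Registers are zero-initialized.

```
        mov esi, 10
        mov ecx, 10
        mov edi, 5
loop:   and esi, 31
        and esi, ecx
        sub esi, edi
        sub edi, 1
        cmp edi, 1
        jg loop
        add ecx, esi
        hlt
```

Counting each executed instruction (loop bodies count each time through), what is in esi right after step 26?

mov esi, 10 → esi=10
mov ecx, 10 → ecx=10
mov edi, 5 → edi=5
and esi, 31 → esi=10&31=10
and esi, ecx → esi=10&10=10
sub esi, edi → esi=10-5=5
sub edi, 1 → edi=5-1=4
cmp edi, 1  (cmp 4,1)
jg loop: taken
and esi, 31 → esi=5&31=5
and esi, ecx → esi=5&10=0
sub esi, edi → esi=0-4=-4
sub edi, 1 → edi=4-1=3
cmp edi, 1  (cmp 3,1)
jg loop: taken
and esi, 31 → esi=(-4)&31=28
and esi, ecx → esi=28&10=8
sub esi, edi → esi=8-3=5
sub edi, 1 → edi=3-1=2
cmp edi, 1  (cmp 2,1)
jg loop: taken
and esi, 31 → esi=5&31=5
and esi, ecx → esi=5&10=0
sub esi, edi → esi=0-2=-2
sub edi, 1 → edi=2-1=1
cmp edi, 1  (cmp 1,1)
After step 26: esi = -2.

-2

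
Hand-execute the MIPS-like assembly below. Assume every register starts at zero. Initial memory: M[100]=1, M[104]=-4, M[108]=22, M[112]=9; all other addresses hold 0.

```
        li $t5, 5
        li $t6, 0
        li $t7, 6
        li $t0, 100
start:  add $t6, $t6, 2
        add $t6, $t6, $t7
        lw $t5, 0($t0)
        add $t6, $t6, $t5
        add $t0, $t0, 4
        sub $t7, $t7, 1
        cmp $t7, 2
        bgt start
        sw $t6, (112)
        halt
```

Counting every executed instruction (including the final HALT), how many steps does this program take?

38

$t5=5
$t6=0
$t7=6
$t0=100
$t6=0+2=2
$t6=2+6=8
$t5=M[100]=1
$t6=8+1=9
$t0=100+4=104
$t7=6-1=5
cmp $t7, 2  (cmp 5,2)
bgt start: taken
$t6=9+2=11
$t6=11+5=16
$t5=M[104]=-4
$t6=16+(-4)=12
$t0=104+4=108
$t7=5-1=4
cmp $t7, 2  (cmp 4,2)
bgt start: taken
$t6=12+2=14
$t6=14+4=18
$t5=M[108]=22
$t6=18+22=40
$t0=108+4=112
$t7=4-1=3
cmp $t7, 2  (cmp 3,2)
bgt start: taken
$t6=40+2=42
$t6=42+3=45
$t5=M[112]=9
$t6=45+9=54
$t0=112+4=116
$t7=3-1=2
cmp $t7, 2  (cmp 2,2)
bgt start: not taken
sw $t6, (112) → M[112]=54
halt.
Total executed instructions: 38.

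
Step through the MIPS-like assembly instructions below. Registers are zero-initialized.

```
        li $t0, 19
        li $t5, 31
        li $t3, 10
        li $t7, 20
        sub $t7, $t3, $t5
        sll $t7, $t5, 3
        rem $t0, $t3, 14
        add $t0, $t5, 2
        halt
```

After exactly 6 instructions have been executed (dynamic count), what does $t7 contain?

248

after li $t0, 19: $t0=19
after li $t5, 31: $t5=31
after li $t3, 10: $t3=10
after li $t7, 20: $t7=20
after sub $t7, $t3, $t5: $t7=10-31=-21
after sll $t7, $t5, 3: $t7=31<<3=248
After step 6: $t7 = 248.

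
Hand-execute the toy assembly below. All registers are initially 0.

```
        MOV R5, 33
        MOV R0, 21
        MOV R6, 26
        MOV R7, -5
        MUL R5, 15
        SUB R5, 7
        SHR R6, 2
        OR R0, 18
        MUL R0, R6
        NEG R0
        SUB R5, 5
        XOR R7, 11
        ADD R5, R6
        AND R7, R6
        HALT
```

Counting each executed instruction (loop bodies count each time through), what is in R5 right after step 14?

489

after MOV R5, 33: R5=33
after MOV R0, 21: R0=21
after MOV R6, 26: R6=26
after MOV R7, -5: R7=-5
after MUL R5, 15: R5=33*15=495
after SUB R5, 7: R5=495-7=488
after SHR R6, 2: R6=26>>2=6
after OR R0, 18: R0=21|18=23
after MUL R0, R6: R0=23*6=138
after NEG R0: R0=-(138)=-138
after SUB R5, 5: R5=488-5=483
after XOR R7, 11: R7=(-5)^11=-16
after ADD R5, R6: R5=483+6=489
after AND R7, R6: R7=(-16)&6=0
After step 14: R5 = 489.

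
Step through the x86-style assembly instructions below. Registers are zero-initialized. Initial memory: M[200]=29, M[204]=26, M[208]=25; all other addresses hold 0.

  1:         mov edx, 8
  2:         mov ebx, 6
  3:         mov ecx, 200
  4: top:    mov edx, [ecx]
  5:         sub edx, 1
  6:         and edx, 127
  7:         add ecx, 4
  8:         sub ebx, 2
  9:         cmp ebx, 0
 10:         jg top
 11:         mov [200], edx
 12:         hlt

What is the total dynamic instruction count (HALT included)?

26

edx=8
ebx=6
ecx=200
edx=M[200]=29
edx=29-1=28
edx=28&127=28
ecx=200+4=204
ebx=6-2=4
cmp ebx, 0  (cmp 4,0)
jg top: taken
edx=M[204]=26
edx=26-1=25
edx=25&127=25
ecx=204+4=208
ebx=4-2=2
cmp ebx, 0  (cmp 2,0)
jg top: taken
edx=M[208]=25
edx=25-1=24
edx=24&127=24
ecx=208+4=212
ebx=2-2=0
cmp ebx, 0  (cmp 0,0)
jg top: not taken
mov [200], edx → M[200]=24
halt.
Total executed instructions: 26.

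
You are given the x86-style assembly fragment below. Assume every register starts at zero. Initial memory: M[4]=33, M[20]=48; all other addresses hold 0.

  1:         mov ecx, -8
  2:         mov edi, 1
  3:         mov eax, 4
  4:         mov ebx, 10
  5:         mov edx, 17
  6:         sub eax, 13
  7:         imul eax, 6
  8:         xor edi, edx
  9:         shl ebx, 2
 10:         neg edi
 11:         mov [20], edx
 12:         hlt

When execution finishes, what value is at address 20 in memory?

ecx=-8
edi=1
eax=4
ebx=10
edx=17
eax=4-13=-9
eax=(-9)*6=-54
edi=1^17=16
ebx=10<<2=40
edi=-(16)=-16
mov [20], edx → M[20]=17
halt.

17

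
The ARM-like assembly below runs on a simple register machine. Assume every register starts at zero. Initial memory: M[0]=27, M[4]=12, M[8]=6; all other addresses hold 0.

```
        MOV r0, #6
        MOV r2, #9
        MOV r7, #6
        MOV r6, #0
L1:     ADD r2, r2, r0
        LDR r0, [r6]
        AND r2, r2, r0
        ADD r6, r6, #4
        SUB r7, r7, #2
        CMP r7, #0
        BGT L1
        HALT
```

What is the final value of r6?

r0=6
r2=9
r7=6
r6=0
r2=9+6=15
r0=M[0]=27
r2=15&27=11
r6=0+4=4
r7=6-2=4
CMP r7, #0  (cmp 4,0)
BGT L1: taken
r2=11+27=38
r0=M[4]=12
r2=38&12=4
r6=4+4=8
r7=4-2=2
CMP r7, #0  (cmp 2,0)
BGT L1: taken
r2=4+12=16
r0=M[8]=6
r2=16&6=0
r6=8+4=12
r7=2-2=0
CMP r7, #0  (cmp 0,0)
BGT L1: not taken
halt.

12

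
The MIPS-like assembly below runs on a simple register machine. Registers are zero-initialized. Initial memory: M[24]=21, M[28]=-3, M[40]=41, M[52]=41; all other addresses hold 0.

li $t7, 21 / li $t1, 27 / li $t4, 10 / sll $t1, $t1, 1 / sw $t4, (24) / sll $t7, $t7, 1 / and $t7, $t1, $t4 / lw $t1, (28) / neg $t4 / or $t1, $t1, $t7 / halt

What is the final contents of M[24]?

10

$t7=21
$t1=27
$t4=10
$t1=27<<1=54
sw $t4, (24) → M[24]=10
$t7=21<<1=42
$t7=54&10=2
$t1=M[28]=-3
$t4=-(10)=-10
$t1=(-3)|2=-1
halt.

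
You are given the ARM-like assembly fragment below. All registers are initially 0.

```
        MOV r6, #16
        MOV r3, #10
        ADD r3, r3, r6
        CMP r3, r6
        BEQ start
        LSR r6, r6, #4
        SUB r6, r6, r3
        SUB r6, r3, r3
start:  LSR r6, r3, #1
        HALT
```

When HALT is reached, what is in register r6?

after MOV r6, #16: r6=16
after MOV r3, #10: r3=10
after ADD r3, r3, r6: r3=10+16=26
CMP r3, r6  (cmp 26,16)
BEQ start: not taken
after LSR r6, r6, #4: r6=16>>4=1
after SUB r6, r6, r3: r6=1-26=-25
after SUB r6, r3, r3: r6=26-26=0
after LSR r6, r3, #1: r6=26>>1=13
halt.

13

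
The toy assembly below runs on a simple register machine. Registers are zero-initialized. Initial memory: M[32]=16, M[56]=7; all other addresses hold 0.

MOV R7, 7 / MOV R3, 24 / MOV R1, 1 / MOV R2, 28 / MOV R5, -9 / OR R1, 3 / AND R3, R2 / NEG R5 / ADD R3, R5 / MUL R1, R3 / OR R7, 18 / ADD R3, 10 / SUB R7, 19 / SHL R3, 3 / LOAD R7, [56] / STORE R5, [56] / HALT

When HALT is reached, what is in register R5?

9

after MOV R7, 7: R7=7
after MOV R3, 24: R3=24
after MOV R1, 1: R1=1
after MOV R2, 28: R2=28
after MOV R5, -9: R5=-9
after OR R1, 3: R1=1|3=3
after AND R3, R2: R3=24&28=24
after NEG R5: R5=-(-9)=9
after ADD R3, R5: R3=24+9=33
after MUL R1, R3: R1=3*33=99
after OR R7, 18: R7=7|18=23
after ADD R3, 10: R3=33+10=43
after SUB R7, 19: R7=23-19=4
after SHL R3, 3: R3=43<<3=344
after LOAD R7, [56]: R7=M[56]=7
STORE R5, [56] → M[56]=9
halt.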